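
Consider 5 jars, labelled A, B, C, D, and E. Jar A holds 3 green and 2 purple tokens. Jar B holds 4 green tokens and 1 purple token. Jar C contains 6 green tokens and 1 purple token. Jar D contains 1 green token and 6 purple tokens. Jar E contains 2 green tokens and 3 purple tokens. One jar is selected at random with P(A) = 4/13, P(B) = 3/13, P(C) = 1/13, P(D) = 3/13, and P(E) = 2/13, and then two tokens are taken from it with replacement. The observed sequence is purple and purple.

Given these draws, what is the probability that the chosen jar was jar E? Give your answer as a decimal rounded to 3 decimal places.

For each hypothesis, P(data | H) works out to: P(data | jar A) = (2/5)(2/5) = 0.16; P(data | jar B) = (1/5)(1/5) = 0.04; P(data | jar C) = (1/7)(1/7) = 0.020408; P(data | jar D) = (6/7)(6/7) = 0.73469; P(data | jar E) = (3/5)(3/5) = 0.36.
Multiplying each by its prior: 4/13 · 0.16 = 0.049231, 3/13 · 0.04 = 0.0092308, 1/13 · 0.020408 = 0.0015699, 3/13 · 0.73469 = 0.16954, 2/13 · 0.36 = 0.055385; summing to 0.28496.
So P(jar E | data) = (0.055385) / (0.28496) = 0.19436.

0.194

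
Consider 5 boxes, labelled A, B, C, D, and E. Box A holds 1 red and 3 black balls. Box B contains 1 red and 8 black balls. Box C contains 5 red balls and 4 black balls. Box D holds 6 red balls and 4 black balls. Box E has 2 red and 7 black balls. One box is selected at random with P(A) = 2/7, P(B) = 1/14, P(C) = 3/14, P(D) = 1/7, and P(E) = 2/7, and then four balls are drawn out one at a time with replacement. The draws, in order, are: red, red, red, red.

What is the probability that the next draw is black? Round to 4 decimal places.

For each hypothesis, P(data | H) works out to: P(data | box A) = (1/4)(1/4)(1/4)(1/4) = 0.0039062; P(data | box B) = (1/9)(1/9)(1/9)(1/9) = 0.00015242; P(data | box C) = (5/9)(5/9)(5/9)(5/9) = 0.09526; P(data | box D) = (6/10)(6/10)(6/10)(6/10) = 0.1296; P(data | box E) = (2/9)(2/9)(2/9)(2/9) = 0.0024387.
Weighting by the prior gives 2/7 · 0.0039062 = 0.0011161, 1/14 · 0.00015242 = 1.0887e-05, 3/14 · 0.09526 = 0.020413, 1/7 · 0.1296 = 0.018514, 2/7 · 0.0024387 = 0.00069676; these sum to 0.040751.
Normalising, the posterior is P(box A | data) = 0.027388, P(box B | data) = 0.00026716, P(box C | data) = 0.50092, P(box D | data) = 0.45433, P(box E | data) = 0.017098.
The predictive probability is P(black next | data) = (3/4)(0.027388) + (8/9)(0.00026716) + (4/9)(0.50092) + (2/5)(0.45433) + (7/9)(0.017098) = 0.43844.

0.4384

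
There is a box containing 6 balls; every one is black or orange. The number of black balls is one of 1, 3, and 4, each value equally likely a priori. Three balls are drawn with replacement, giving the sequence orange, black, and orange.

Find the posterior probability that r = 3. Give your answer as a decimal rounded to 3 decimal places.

Under each hypothesis, the probability of the observed sequence is: P(data | r = 1) = (5/6)(1/6)(5/6) = 25/216; P(data | r = 3) = (3/6)(3/6)(3/6) = 1/8; P(data | r = 4) = (2/6)(4/6)(2/6) = 2/27.
The prior-weighted likelihoods are 1/3 · 25/216 = 25/648, 1/3 · 1/8 = 1/24, 1/3 · 2/27 = 2/81; summing to 17/162.
Therefore the posterior P(r = 3 | data) = (1/24) / (17/162) = 27/68.

0.397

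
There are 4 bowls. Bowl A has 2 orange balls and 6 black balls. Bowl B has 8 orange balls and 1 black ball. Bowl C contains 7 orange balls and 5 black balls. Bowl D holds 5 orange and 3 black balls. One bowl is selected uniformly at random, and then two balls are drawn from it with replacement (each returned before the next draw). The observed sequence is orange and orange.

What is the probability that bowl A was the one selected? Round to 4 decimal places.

0.0395

For each hypothesis, P(data | H) works out to: P(data | bowl A) = (2/8)(2/8) = 0.0625; P(data | bowl B) = (8/9)(8/9) = 0.79012; P(data | bowl C) = (7/12)(7/12) = 0.34028; P(data | bowl D) = (5/8)(5/8) = 0.39062.
Weighting by the prior gives 1/4 · 0.0625 = 0.015625, 1/4 · 0.79012 = 0.19753, 1/4 · 0.34028 = 0.085069, 1/4 · 0.39062 = 0.097656; these sum to 0.39588.
By Bayes' rule, P(bowl A | data) = (0.015625) / (0.39588) = 0.039469.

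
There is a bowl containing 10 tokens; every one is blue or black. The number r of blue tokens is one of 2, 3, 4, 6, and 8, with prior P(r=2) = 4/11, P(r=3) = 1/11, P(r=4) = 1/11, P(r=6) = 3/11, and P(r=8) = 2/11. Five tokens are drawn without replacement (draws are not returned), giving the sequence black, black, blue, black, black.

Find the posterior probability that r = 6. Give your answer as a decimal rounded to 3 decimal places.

The likelihood of the observed sequence under each hypothesis: P(data | r = 2) = (8/10)(7/9)(2/8)(6/7)(5/6) = 0.11111; P(data | r = 3) = (7/10)(6/9)(3/8)(5/7)(4/6) = 0.083333; P(data | r = 4) = (6/10)(5/9)(4/8)(4/7)(3/6) = 0.047619; P(data | r = 6) = (4/10)(3/9)(6/8)(2/7)(1/6) = 0.0047619; P(data | r = 8) = (2/10)(1/9)(8/8)(0/7) = 0.
Multiplying each by its prior: 4/11 · 0.11111 = 0.040404, 1/11 · 0.083333 = 0.0075758, 1/11 · 0.047619 = 0.004329, 3/11 · 0.0047619 = 0.0012987, 2/11 · 0 = 0; with total 0.053608.
By Bayes' rule, P(r = 6 | data) = (0.0012987) / (0.053608) = 0.024226.

0.024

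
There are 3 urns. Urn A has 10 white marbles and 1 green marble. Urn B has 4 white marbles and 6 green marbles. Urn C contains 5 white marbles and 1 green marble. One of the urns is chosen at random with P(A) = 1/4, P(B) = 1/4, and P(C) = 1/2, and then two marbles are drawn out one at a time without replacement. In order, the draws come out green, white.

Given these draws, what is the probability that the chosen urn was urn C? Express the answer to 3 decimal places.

0.482

Compute the likelihood of the observed sequence for each case: P(data | urn A) = (1/11)(10/10) = 1/11; P(data | urn B) = (6/10)(4/9) = 4/15; P(data | urn C) = (1/6)(5/5) = 1/6.
Multiplying each by its prior: 1/4 · 1/11 = 1/44, 1/4 · 4/15 = 1/15, 1/2 · 1/6 = 1/12; summing to 19/110.
Therefore the posterior P(urn C | data) = (1/12) / (19/110) = 55/114.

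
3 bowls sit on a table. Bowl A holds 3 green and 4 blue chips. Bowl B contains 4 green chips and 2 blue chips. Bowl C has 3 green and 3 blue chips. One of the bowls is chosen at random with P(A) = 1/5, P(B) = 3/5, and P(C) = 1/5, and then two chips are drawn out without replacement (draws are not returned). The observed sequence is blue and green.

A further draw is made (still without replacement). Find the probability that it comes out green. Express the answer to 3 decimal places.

Under each hypothesis, the probability of the observed sequence is: P(data | bowl A) = (4/7)(3/6) = 2/7; P(data | bowl B) = (2/6)(4/5) = 4/15; P(data | bowl C) = (3/6)(3/5) = 3/10.
The prior-weighted likelihoods are 1/5 · 2/7 = 2/35, 3/5 · 4/15 = 4/25, 1/5 · 3/10 = 3/50; summing to 97/350.
The posterior is then P(bowl A | data) = 20/97, P(bowl B | data) = 56/97, P(bowl C | data) = 21/97.
Averaging over the posterior, P(green next | data) = (2/5)(20/97) + (3/4)(56/97) + (1/2)(21/97) = 121/194.

0.624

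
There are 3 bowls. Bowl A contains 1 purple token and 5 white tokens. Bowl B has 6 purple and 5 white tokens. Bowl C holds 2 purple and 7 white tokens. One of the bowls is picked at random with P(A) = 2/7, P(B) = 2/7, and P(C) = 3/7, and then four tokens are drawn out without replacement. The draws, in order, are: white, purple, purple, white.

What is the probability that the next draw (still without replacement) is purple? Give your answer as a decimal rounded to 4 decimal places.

0.3687

Under each hypothesis, the probability of the observed sequence is: P(data | bowl A) = (5/6)(1/5)(0/4) = 0; P(data | bowl B) = (5/11)(6/10)(5/9)(4/8) = 5/66; P(data | bowl C) = (7/9)(2/8)(1/7)(6/6) = 1/36.
The prior-weighted likelihoods are 2/7 · 0 = 0, 2/7 · 5/66 = 5/231, 3/7 · 1/36 = 1/84; these sum to 31/924.
The posterior is then P(bowl A | data) = 0, P(bowl B | data) = 20/31, P(bowl C | data) = 11/31.
So P(purple next | data) = Σ P(purple next | H) P(H | data) = (4/7)(20/31) + (0)(11/31) = 80/217.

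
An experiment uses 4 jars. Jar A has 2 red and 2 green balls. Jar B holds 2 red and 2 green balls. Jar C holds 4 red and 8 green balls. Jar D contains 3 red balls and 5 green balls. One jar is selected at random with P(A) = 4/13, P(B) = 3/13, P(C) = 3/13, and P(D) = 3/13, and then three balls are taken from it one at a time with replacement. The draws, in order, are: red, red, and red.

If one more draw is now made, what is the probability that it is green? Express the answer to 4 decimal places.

Compute the likelihood of the observed sequence for each case: P(data | jar A) = (2/4)(2/4)(2/4) = 0.125; P(data | jar B) = (2/4)(2/4)(2/4) = 0.125; P(data | jar C) = (4/12)(4/12)(4/12) = 0.037037; P(data | jar D) = (3/8)(3/8)(3/8) = 0.052734.
The prior-weighted likelihoods are 4/13 · 0.125 = 0.038462, 3/13 · 0.125 = 0.028846, 3/13 · 0.037037 = 0.008547, 3/13 · 0.052734 = 0.012169; these sum to 0.088024.
Normalising, the posterior is P(jar A | data) = 0.43694, P(jar B | data) = 0.32771, P(jar C | data) = 0.097098, P(jar D | data) = 0.13825.
The predictive probability is P(green next | data) = (1/2)(0.43694) + (1/2)(0.32771) + (2/3)(0.097098) + (5/8)(0.13825) = 0.53346.

0.5335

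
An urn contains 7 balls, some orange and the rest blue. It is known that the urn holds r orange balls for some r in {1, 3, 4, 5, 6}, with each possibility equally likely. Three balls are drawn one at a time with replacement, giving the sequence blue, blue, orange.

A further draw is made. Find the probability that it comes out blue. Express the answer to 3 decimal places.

0.550

For each hypothesis, P(data | H) works out to: P(data | r = 1) = (6/7)(6/7)(1/7) = 0.10496; P(data | r = 3) = (4/7)(4/7)(3/7) = 0.13994; P(data | r = 4) = (3/7)(3/7)(4/7) = 0.10496; P(data | r = 5) = (2/7)(2/7)(5/7) = 0.058309; P(data | r = 6) = (1/7)(1/7)(6/7) = 0.017493.
Weighting by the prior gives 1/5 · 0.10496 = 0.020991, 1/5 · 0.13994 = 0.027988, 1/5 · 0.10496 = 0.020991, 1/5 · 0.058309 = 0.011662, 1/5 · 0.017493 = 0.0034985; these sum to 0.085131.
Normalising, the posterior is P(r = 1 | data) = 0.24658, P(r = 3 | data) = 0.32877, P(r = 4 | data) = 0.24658, P(r = 5 | data) = 0.13699, P(r = 6 | data) = 0.041096.
The predictive probability is P(blue next | data) = (6/7)(0.24658) + (4/7)(0.32877) + (3/7)(0.24658) + (2/7)(0.13699) + (1/7)(0.041096) = 0.5499.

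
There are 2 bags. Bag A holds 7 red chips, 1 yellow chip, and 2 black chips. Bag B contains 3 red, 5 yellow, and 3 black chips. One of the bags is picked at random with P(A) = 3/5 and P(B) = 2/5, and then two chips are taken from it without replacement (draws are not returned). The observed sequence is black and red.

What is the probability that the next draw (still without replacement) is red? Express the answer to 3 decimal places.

Under each hypothesis, the probability of the observed sequence is: P(data | bag A) = (2/10)(7/9) = 7/45; P(data | bag B) = (3/11)(3/10) = 9/110.
The prior-weighted likelihoods are 3/5 · 7/45 = 7/75, 2/5 · 9/110 = 9/275; with total 104/825.
Dividing through by the total gives posterior P(bag A | data) = 77/104, P(bag B | data) = 27/104.
So P(red next | data) = Σ P(red next | H) P(H | data) = (3/4)(77/104) + (2/9)(27/104) = 255/416.

0.613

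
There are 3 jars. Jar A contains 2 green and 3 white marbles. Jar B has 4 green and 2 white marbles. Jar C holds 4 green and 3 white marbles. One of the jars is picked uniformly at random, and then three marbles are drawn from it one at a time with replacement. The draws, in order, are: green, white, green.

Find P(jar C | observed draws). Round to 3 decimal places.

Compute the likelihood of the observed sequence for each case: P(data | jar A) = (2/5)(3/5)(2/5) = 0.096; P(data | jar B) = (4/6)(2/6)(4/6) = 0.14815; P(data | jar C) = (4/7)(3/7)(4/7) = 0.13994.
The prior-weighted likelihoods are 1/3 · 0.096 = 0.032, 1/3 · 0.14815 = 0.049383, 1/3 · 0.13994 = 0.046647; with total 0.12803.
So P(jar C | data) = (0.046647) / (0.12803) = 0.36435.

0.364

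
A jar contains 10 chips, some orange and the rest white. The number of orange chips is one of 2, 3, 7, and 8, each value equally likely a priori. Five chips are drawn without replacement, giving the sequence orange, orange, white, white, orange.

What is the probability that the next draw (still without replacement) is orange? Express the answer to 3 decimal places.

For each hypothesis, P(data | H) works out to: P(data | r = 2) = (2/10)(1/9)(8/8)(7/7)(0/6) = 0; P(data | r = 3) = (3/10)(2/9)(7/8)(6/7)(1/6) = 1/120; P(data | r = 7) = (7/10)(6/9)(3/8)(2/7)(5/6) = 1/24; P(data | r = 8) = (8/10)(7/9)(2/8)(1/7)(6/6) = 1/45.
The prior-weighted likelihoods are 1/4 · 0 = 0, 1/4 · 1/120 = 1/480, 1/4 · 1/24 = 1/96, 1/4 · 1/45 = 1/180; with total 13/720.
The posterior is then P(r = 2 | data) = 0, P(r = 3 | data) = 3/26, P(r = 7 | data) = 15/26, P(r = 8 | data) = 4/13.
So P(orange next | data) = Σ P(orange next | H) P(H | data) = (0)(3/26) + (4/5)(15/26) + (1)(4/13) = 10/13.

0.769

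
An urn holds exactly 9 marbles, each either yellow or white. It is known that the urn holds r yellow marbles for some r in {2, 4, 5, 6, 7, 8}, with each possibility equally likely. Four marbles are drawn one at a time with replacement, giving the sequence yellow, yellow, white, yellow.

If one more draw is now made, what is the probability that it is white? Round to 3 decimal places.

0.319

The likelihood of the observed sequence under each hypothesis: P(data | r = 2) = (2/9)(2/9)(7/9)(2/9) = 0.0085353; P(data | r = 4) = (4/9)(4/9)(5/9)(4/9) = 0.048773; P(data | r = 5) = (5/9)(5/9)(4/9)(5/9) = 0.076208; P(data | r = 6) = (6/9)(6/9)(3/9)(6/9) = 0.098765; P(data | r = 7) = (7/9)(7/9)(2/9)(7/9) = 0.10456; P(data | r = 8) = (8/9)(8/9)(1/9)(8/9) = 0.078037.
Weighting by the prior gives 1/6 · 0.0085353 = 0.0014225, 1/6 · 0.048773 = 0.0081288, 1/6 · 0.076208 = 0.012701, 1/6 · 0.098765 = 0.016461, 1/6 · 0.10456 = 0.017426, 1/6 · 0.078037 = 0.013006; with total 0.069146.
Normalising, the posterior is P(r = 2 | data) = 0.020573, P(r = 4 | data) = 0.11756, P(r = 5 | data) = 0.18369, P(r = 6 | data) = 0.23806, P(r = 7 | data) = 0.25202, P(r = 8 | data) = 0.1881.
So P(white next | data) = Σ P(white next | H) P(H | data) = (7/9)(0.020573) + (5/9)(0.11756) + (4/9)(0.18369) + (1/3)(0.23806) + (2/9)(0.25202) + (1/9)(0.1881) = 0.31921.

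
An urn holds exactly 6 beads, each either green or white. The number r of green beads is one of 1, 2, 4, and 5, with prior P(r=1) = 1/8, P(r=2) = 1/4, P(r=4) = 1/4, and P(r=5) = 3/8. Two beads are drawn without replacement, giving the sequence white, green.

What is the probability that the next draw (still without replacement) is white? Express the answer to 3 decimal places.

Compute the likelihood of the observed sequence for each case: P(data | r = 1) = (5/6)(1/5) = 1/6; P(data | r = 2) = (4/6)(2/5) = 4/15; P(data | r = 4) = (2/6)(4/5) = 4/15; P(data | r = 5) = (1/6)(5/5) = 1/6.
Weighting by the prior gives 1/8 · 1/6 = 1/48, 1/4 · 4/15 = 1/15, 1/4 · 4/15 = 1/15, 3/8 · 1/6 = 1/16; with total 13/60.
Normalising, the posterior is P(r = 1 | data) = 5/52, P(r = 2 | data) = 4/13, P(r = 4 | data) = 4/13, P(r = 5 | data) = 15/52.
Averaging over the posterior, P(white next | data) = (1)(5/52) + (3/4)(4/13) + (1/4)(4/13) + (0)(15/52) = 21/52.

0.404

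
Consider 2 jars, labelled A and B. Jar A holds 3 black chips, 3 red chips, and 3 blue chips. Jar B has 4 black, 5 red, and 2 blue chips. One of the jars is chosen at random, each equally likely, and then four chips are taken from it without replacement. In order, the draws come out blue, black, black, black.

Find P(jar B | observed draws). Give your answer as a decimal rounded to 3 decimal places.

For each hypothesis, P(data | H) works out to: P(data | jar A) = (3/9)(3/8)(2/7)(1/6) = 0.0059524; P(data | jar B) = (2/11)(4/10)(3/9)(2/8) = 0.0060606.
Weighting by the prior gives 1/2 · 0.0059524 = 0.0029762, 1/2 · 0.0060606 = 0.0030303; summing to 0.0060065.
Therefore the posterior P(jar B | data) = (0.0030303) / (0.0060065) = 0.5045.

0.505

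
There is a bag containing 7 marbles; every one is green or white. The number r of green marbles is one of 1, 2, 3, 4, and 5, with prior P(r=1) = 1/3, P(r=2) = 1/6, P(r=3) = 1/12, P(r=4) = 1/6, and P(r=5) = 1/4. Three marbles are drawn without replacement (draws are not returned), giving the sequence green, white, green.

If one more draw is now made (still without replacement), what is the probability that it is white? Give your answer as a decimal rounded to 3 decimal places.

The likelihood of the observed sequence under each hypothesis: P(data | r = 1) = (1/7)(6/6)(0/5) = 0; P(data | r = 2) = (2/7)(5/6)(1/5) = 1/21; P(data | r = 3) = (3/7)(4/6)(2/5) = 4/35; P(data | r = 4) = (4/7)(3/6)(3/5) = 6/35; P(data | r = 5) = (5/7)(2/6)(4/5) = 4/21.
The prior-weighted likelihoods are 1/3 · 0 = 0, 1/6 · 1/21 = 1/126, 1/12 · 4/35 = 1/105, 1/6 · 6/35 = 1/35, 1/4 · 4/21 = 1/21; summing to 59/630.
The posterior is then P(r = 1 | data) = 0, P(r = 2 | data) = 5/59, P(r = 3 | data) = 6/59, P(r = 4 | data) = 18/59, P(r = 5 | data) = 30/59.
The predictive probability is P(white next | data) = (1)(5/59) + (3/4)(6/59) + (1/2)(18/59) + (1/4)(30/59) = 26/59.

0.441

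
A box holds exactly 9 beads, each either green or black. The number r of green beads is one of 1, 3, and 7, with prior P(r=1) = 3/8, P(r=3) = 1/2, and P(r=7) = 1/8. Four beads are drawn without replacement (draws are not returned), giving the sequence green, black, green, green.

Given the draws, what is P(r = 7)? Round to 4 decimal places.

0.7447

The likelihood of the observed sequence under each hypothesis: P(data | r = 1) = (1/9)(8/8)(0/7) = 0; P(data | r = 3) = (3/9)(6/8)(2/7)(1/6) = 0.011905; P(data | r = 7) = (7/9)(2/8)(6/7)(5/6) = 0.13889.
Weighting by the prior gives 3/8 · 0 = 0, 1/2 · 0.011905 = 0.0059524, 1/8 · 0.13889 = 0.017361; these sum to 0.023313.
By Bayes' rule, P(r = 7 | data) = (0.017361) / (0.023313) = 0.74468.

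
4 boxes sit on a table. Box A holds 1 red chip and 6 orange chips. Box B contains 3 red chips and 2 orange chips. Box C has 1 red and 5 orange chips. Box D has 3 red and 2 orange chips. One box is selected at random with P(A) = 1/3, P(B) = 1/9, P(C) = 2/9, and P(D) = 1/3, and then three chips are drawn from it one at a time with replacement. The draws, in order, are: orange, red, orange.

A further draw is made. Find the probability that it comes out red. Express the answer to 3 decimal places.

0.337

Compute the likelihood of the observed sequence for each case: P(data | box A) = (6/7)(1/7)(6/7) = 0.10496; P(data | box B) = (2/5)(3/5)(2/5) = 0.096; P(data | box C) = (5/6)(1/6)(5/6) = 0.11574; P(data | box D) = (2/5)(3/5)(2/5) = 0.096.
Weighting by the prior gives 1/3 · 0.10496 = 0.034985, 1/9 · 0.096 = 0.010667, 2/9 · 0.11574 = 0.02572, 1/3 · 0.096 = 0.032; summing to 0.10337.
The posterior is then P(box A | data) = 0.33844, P(box B | data) = 0.10319, P(box C | data) = 0.24881, P(box D | data) = 0.30956.
The predictive probability is P(red next | data) = (1/7)(0.33844) + (3/5)(0.10319) + (1/6)(0.24881) + (3/5)(0.30956) = 0.33747.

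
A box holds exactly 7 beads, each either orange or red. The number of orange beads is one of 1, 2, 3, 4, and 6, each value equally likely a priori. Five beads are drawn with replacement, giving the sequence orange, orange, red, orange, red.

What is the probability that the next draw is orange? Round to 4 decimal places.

Compute the likelihood of the observed sequence for each case: P(data | r = 1) = (1/7)(1/7)(6/7)(1/7)(6/7) = 0.002142; P(data | r = 2) = (2/7)(2/7)(5/7)(2/7)(5/7) = 0.0119; P(data | r = 3) = (3/7)(3/7)(4/7)(3/7)(4/7) = 0.025704; P(data | r = 4) = (4/7)(4/7)(3/7)(4/7)(3/7) = 0.034271; P(data | r = 6) = (6/7)(6/7)(1/7)(6/7)(1/7) = 0.012852.
Multiplying each by its prior: 1/5 · 0.002142 = 0.00042839, 1/5 · 0.0119 = 0.00238, 1/5 · 0.025704 = 0.0051407, 1/5 · 0.034271 = 0.0068543, 1/5 · 0.012852 = 0.0025704; summing to 0.017374.
The posterior is then P(r = 1 | data) = 0.024658, P(r = 2 | data) = 0.13699, P(r = 3 | data) = 0.29589, P(r = 4 | data) = 0.39452, P(r = 6 | data) = 0.14795.
Averaging over the posterior, P(orange next | data) = (1/7)(0.024658) + (2/7)(0.13699) + (3/7)(0.29589) + (4/7)(0.39452) + (6/7)(0.14795) = 0.52172.

0.5217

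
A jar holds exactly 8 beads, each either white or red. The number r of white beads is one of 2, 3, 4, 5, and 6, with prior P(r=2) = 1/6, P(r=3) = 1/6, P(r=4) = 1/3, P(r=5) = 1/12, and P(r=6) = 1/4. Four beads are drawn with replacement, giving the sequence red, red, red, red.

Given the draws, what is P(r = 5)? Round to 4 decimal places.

0.0162

For each hypothesis, P(data | H) works out to: P(data | r = 2) = (6/8)(6/8)(6/8)(6/8) = 0.31641; P(data | r = 3) = (5/8)(5/8)(5/8)(5/8) = 0.15259; P(data | r = 4) = (4/8)(4/8)(4/8)(4/8) = 0.0625; P(data | r = 5) = (3/8)(3/8)(3/8)(3/8) = 0.019775; P(data | r = 6) = (2/8)(2/8)(2/8)(2/8) = 0.0039062.
The prior-weighted likelihoods are 1/6 · 0.31641 = 0.052734, 1/6 · 0.15259 = 0.025431, 1/3 · 0.0625 = 0.020833, 1/12 · 0.019775 = 0.0016479, 1/4 · 0.0039062 = 0.00097656; these sum to 0.10162.
So P(r = 5 | data) = (0.0016479) / (0.10162) = 0.016216.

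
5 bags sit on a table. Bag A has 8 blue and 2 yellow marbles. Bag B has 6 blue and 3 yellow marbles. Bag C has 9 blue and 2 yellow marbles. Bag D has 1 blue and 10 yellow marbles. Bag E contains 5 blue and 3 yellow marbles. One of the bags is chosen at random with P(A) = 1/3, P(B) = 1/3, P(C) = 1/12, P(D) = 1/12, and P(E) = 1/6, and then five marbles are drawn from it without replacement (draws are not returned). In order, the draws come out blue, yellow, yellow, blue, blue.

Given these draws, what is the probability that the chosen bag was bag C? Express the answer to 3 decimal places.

For each hypothesis, P(data | H) works out to: P(data | bag A) = (8/10)(2/9)(1/8)(7/7)(6/6) = 0.022222; P(data | bag B) = (6/9)(3/8)(2/7)(5/6)(4/5) = 0.047619; P(data | bag C) = (9/11)(2/10)(1/9)(8/8)(7/7) = 0.018182; P(data | bag D) = (1/11)(10/10)(9/9)(0/8) = 0; P(data | bag E) = (5/8)(3/7)(2/6)(4/5)(3/4) = 0.053571.
Multiplying each by its prior: 1/3 · 0.022222 = 0.0074074, 1/3 · 0.047619 = 0.015873, 1/12 · 0.018182 = 0.0015152, 1/12 · 0 = 0, 1/6 · 0.053571 = 0.0089286; with total 0.033724.
By Bayes' rule, P(bag C | data) = (0.0015152) / (0.033724) = 0.044928.

0.045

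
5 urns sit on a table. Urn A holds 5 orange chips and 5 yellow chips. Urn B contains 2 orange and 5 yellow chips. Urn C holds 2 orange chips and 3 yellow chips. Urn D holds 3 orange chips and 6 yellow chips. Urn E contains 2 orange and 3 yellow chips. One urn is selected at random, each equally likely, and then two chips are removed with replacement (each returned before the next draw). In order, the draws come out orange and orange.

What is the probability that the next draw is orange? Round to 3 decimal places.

0.411

Compute the likelihood of the observed sequence for each case: P(data | urn A) = (5/10)(5/10) = 0.25; P(data | urn B) = (2/7)(2/7) = 0.081633; P(data | urn C) = (2/5)(2/5) = 0.16; P(data | urn D) = (3/9)(3/9) = 0.11111; P(data | urn E) = (2/5)(2/5) = 0.16.
The prior-weighted likelihoods are 1/5 · 0.25 = 0.05, 1/5 · 0.081633 = 0.016327, 1/5 · 0.16 = 0.032, 1/5 · 0.11111 = 0.022222, 1/5 · 0.16 = 0.032; these sum to 0.15255.
The posterior is then P(urn A | data) = 0.32776, P(urn B | data) = 0.10703, P(urn C | data) = 0.20977, P(urn D | data) = 0.14567, P(urn E | data) = 0.20977.
The predictive probability is P(orange next | data) = (1/2)(0.32776) + (2/7)(0.10703) + (2/5)(0.20977) + (1/3)(0.14567) + (2/5)(0.20977) = 0.41083.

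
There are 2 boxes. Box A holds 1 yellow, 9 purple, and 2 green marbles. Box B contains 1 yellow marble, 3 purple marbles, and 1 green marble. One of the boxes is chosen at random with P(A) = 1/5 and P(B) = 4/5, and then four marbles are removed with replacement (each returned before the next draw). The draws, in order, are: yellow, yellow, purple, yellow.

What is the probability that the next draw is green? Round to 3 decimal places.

The likelihood of the observed sequence under each hypothesis: P(data | box A) = (1/12)(1/12)(9/12)(1/12) = 0.00043403; P(data | box B) = (1/5)(1/5)(3/5)(1/5) = 0.0048.
Weighting by the prior gives 1/5 · 0.00043403 = 8.6806e-05, 4/5 · 0.0048 = 0.00384; these sum to 0.0039268.
The posterior is then P(box A | data) = 0.022106, P(box B | data) = 0.97789.
Averaging over the posterior, P(green next | data) = (1/6)(0.022106) + (1/5)(0.97789) = 0.19926.

0.199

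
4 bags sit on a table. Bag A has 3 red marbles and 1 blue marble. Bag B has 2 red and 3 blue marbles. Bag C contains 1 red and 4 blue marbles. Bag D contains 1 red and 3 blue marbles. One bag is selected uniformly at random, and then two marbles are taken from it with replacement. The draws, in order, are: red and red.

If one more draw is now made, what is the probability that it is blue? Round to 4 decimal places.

Compute the likelihood of the observed sequence for each case: P(data | bag A) = (3/4)(3/4) = 9/16; P(data | bag B) = (2/5)(2/5) = 4/25; P(data | bag C) = (1/5)(1/5) = 1/25; P(data | bag D) = (1/4)(1/4) = 1/16.
Multiplying each by its prior: 1/4 · 9/16 = 9/64, 1/4 · 4/25 = 1/25, 1/4 · 1/25 = 1/100, 1/4 · 1/16 = 1/64; these sum to 33/160.
Dividing through by the total gives posterior P(bag A | data) = 0.68182, P(bag B | data) = 0.19394, P(bag C | data) = 0.048485, P(bag D | data) = 0.075758.
Averaging over the posterior, P(blue next | data) = (1/4)(0.68182) + (3/5)(0.19394) + (4/5)(0.048485) + (3/4)(0.075758) = 0.38242.

0.3824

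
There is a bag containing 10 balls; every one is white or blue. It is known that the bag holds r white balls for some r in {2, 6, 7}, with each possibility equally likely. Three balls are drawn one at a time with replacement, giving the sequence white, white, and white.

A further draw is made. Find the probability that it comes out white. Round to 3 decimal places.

0.655

The likelihood of the observed sequence under each hypothesis: P(data | r = 2) = (2/10)(2/10)(2/10) = 0.008; P(data | r = 6) = (6/10)(6/10)(6/10) = 0.216; P(data | r = 7) = (7/10)(7/10)(7/10) = 0.343.
Multiplying each by its prior: 1/3 · 0.008 = 0.0026667, 1/3 · 0.216 = 0.072, 1/3 · 0.343 = 0.11433; summing to 0.189.
Dividing through by the total gives posterior P(r = 2 | data) = 0.014109, P(r = 6 | data) = 0.38095, P(r = 7 | data) = 0.60494.
So P(white next | data) = Σ P(white next | H) P(H | data) = (1/5)(0.014109) + (3/5)(0.38095) + (7/10)(0.60494) = 0.65485.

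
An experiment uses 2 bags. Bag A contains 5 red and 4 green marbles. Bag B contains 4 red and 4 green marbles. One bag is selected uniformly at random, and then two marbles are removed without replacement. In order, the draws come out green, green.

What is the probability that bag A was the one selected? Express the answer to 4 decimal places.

For each hypothesis, P(data | H) works out to: P(data | bag A) = (4/9)(3/8) = 1/6; P(data | bag B) = (4/8)(3/7) = 3/14.
The prior-weighted likelihoods are 1/2 · 1/6 = 1/12, 1/2 · 3/14 = 3/28; with total 4/21.
Hence P(bag A | data) = (1/12) / (4/21) = 7/16.

0.4375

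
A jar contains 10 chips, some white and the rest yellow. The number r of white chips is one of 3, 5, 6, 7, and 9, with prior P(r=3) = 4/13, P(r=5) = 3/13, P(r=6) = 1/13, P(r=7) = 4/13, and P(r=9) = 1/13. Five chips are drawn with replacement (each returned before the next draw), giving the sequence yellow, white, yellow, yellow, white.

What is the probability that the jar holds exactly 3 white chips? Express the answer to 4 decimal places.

0.4200

Under each hypothesis, the probability of the observed sequence is: P(data | r = 3) = (7/10)(3/10)(7/10)(7/10)(3/10) = 0.03087; P(data | r = 5) = (5/10)(5/10)(5/10)(5/10)(5/10) = 0.03125; P(data | r = 6) = (4/10)(6/10)(4/10)(4/10)(6/10) = 0.02304; P(data | r = 7) = (3/10)(7/10)(3/10)(3/10)(7/10) = 0.01323; P(data | r = 9) = (1/10)(9/10)(1/10)(1/10)(9/10) = 0.00081.
Weighting by the prior gives 4/13 · 0.03087 = 0.0094985, 3/13 · 0.03125 = 0.0072115, 1/13 · 0.02304 = 0.0017723, 4/13 · 0.01323 = 0.0040708, 1/13 · 0.00081 = 6.2308e-05; summing to 0.022615.
Therefore the posterior P(r = 3 | data) = (0.0094985) / (0.022615) = 0.42.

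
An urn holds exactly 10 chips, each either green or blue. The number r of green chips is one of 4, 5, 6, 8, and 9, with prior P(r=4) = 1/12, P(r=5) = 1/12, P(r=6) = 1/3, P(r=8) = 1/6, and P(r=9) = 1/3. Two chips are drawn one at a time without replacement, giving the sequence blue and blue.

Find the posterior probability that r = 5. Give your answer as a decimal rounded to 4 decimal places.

0.1961

Under each hypothesis, the probability of the observed sequence is: P(data | r = 4) = (6/10)(5/9) = 1/3; P(data | r = 5) = (5/10)(4/9) = 2/9; P(data | r = 6) = (4/10)(3/9) = 2/15; P(data | r = 8) = (2/10)(1/9) = 1/45; P(data | r = 9) = (1/10)(0/9) = 0.
Weighting by the prior gives 1/12 · 1/3 = 1/36, 1/12 · 2/9 = 1/54, 1/3 · 2/15 = 2/45, 1/6 · 1/45 = 1/270, 1/3 · 0 = 0; summing to 17/180.
So P(r = 5 | data) = (1/54) / (17/180) = 10/51.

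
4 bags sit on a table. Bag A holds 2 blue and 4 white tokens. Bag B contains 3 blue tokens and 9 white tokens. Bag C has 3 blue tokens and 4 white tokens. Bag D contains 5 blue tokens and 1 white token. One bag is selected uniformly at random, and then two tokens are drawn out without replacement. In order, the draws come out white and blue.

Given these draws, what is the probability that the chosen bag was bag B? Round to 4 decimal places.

For each hypothesis, P(data | H) works out to: P(data | bag A) = (4/6)(2/5) = 0.26667; P(data | bag B) = (9/12)(3/11) = 0.20455; P(data | bag C) = (4/7)(3/6) = 0.28571; P(data | bag D) = (1/6)(5/5) = 0.16667.
Weighting by the prior gives 1/4 · 0.26667 = 0.066667, 1/4 · 0.20455 = 0.051136, 1/4 · 0.28571 = 0.071429, 1/4 · 0.16667 = 0.041667; summing to 0.2309.
Hence P(bag B | data) = (0.051136) / (0.2309) = 0.22147.

0.2215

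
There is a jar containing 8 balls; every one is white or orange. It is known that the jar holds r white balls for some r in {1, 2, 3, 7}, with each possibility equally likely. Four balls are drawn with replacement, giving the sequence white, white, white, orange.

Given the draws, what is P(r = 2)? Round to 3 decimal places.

The likelihood of the observed sequence under each hypothesis: P(data | r = 1) = (1/8)(1/8)(1/8)(7/8) = 0.001709; P(data | r = 2) = (2/8)(2/8)(2/8)(6/8) = 0.011719; P(data | r = 3) = (3/8)(3/8)(3/8)(5/8) = 0.032959; P(data | r = 7) = (7/8)(7/8)(7/8)(1/8) = 0.08374.
Multiplying each by its prior: 1/4 · 0.001709 = 0.00042725, 1/4 · 0.011719 = 0.0029297, 1/4 · 0.032959 = 0.0082397, 1/4 · 0.08374 = 0.020935; summing to 0.032532.
So P(r = 2 | data) = (0.0029297) / (0.032532) = 0.090056.

0.090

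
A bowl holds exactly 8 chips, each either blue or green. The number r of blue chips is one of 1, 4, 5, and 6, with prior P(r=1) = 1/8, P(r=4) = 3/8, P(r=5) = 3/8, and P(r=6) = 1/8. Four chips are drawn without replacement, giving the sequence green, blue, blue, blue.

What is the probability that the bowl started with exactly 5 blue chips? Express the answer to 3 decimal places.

Compute the likelihood of the observed sequence for each case: P(data | r = 1) = (7/8)(1/7)(0/6) = 0; P(data | r = 4) = (4/8)(4/7)(3/6)(2/5) = 0.057143; P(data | r = 5) = (3/8)(5/7)(4/6)(3/5) = 0.10714; P(data | r = 6) = (2/8)(6/7)(5/6)(4/5) = 0.14286.
Multiplying each by its prior: 1/8 · 0 = 0, 3/8 · 0.057143 = 0.021429, 3/8 · 0.10714 = 0.040179, 1/8 · 0.14286 = 0.017857; with total 0.079464.
So P(r = 5 | data) = (0.040179) / (0.079464) = 0.50562.

0.506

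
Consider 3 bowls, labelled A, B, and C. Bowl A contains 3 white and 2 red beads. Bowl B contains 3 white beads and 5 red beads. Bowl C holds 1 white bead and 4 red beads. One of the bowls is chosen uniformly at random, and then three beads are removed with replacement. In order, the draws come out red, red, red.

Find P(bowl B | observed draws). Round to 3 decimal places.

The likelihood of the observed sequence under each hypothesis: P(data | bowl A) = (2/5)(2/5)(2/5) = 0.064; P(data | bowl B) = (5/8)(5/8)(5/8) = 0.24414; P(data | bowl C) = (4/5)(4/5)(4/5) = 0.512.
The prior-weighted likelihoods are 1/3 · 0.064 = 0.021333, 1/3 · 0.24414 = 0.08138, 1/3 · 0.512 = 0.17067; summing to 0.27338.
So P(bowl B | data) = (0.08138) / (0.27338) = 0.29768.

0.298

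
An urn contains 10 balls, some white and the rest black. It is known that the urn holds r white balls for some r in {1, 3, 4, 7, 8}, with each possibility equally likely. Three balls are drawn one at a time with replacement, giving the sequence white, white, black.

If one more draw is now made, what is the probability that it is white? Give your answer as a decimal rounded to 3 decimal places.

0.595

Under each hypothesis, the probability of the observed sequence is: P(data | r = 1) = (1/10)(1/10)(9/10) = 0.009; P(data | r = 3) = (3/10)(3/10)(7/10) = 0.063; P(data | r = 4) = (4/10)(4/10)(6/10) = 0.096; P(data | r = 7) = (7/10)(7/10)(3/10) = 0.147; P(data | r = 8) = (8/10)(8/10)(2/10) = 0.128.
The prior-weighted likelihoods are 1/5 · 0.009 = 0.0018, 1/5 · 0.063 = 0.0126, 1/5 · 0.096 = 0.0192, 1/5 · 0.147 = 0.0294, 1/5 · 0.128 = 0.0256; these sum to 0.0886.
Dividing through by the total gives posterior P(r = 1 | data) = 0.020316, P(r = 3 | data) = 0.14221, P(r = 4 | data) = 0.2167, P(r = 7 | data) = 0.33183, P(r = 8 | data) = 0.28894.
So P(white next | data) = Σ P(white next | H) P(H | data) = (1/10)(0.020316) + (3/10)(0.14221) + (2/5)(0.2167) + (7/10)(0.33183) + (4/5)(0.28894) = 0.59481.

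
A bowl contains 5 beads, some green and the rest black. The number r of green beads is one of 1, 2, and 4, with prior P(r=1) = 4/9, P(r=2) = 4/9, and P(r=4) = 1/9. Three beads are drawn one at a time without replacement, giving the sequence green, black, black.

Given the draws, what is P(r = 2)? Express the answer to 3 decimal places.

0.500

Under each hypothesis, the probability of the observed sequence is: P(data | r = 1) = (1/5)(4/4)(3/3) = 1/5; P(data | r = 2) = (2/5)(3/4)(2/3) = 1/5; P(data | r = 4) = (4/5)(1/4)(0/3) = 0.
Weighting by the prior gives 4/9 · 1/5 = 4/45, 4/9 · 1/5 = 4/45, 1/9 · 0 = 0; with total 8/45.
By Bayes' rule, P(r = 2 | data) = (4/45) / (8/45) = 1/2.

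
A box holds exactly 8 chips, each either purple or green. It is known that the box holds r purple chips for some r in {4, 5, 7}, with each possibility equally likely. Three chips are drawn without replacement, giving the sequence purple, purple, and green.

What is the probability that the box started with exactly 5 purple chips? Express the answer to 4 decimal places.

For each hypothesis, P(data | H) works out to: P(data | r = 4) = (4/8)(3/7)(4/6) = 1/7; P(data | r = 5) = (5/8)(4/7)(3/6) = 5/28; P(data | r = 7) = (7/8)(6/7)(1/6) = 1/8.
Multiplying each by its prior: 1/3 · 1/7 = 1/21, 1/3 · 5/28 = 5/84, 1/3 · 1/8 = 1/24; these sum to 25/168.
By Bayes' rule, P(r = 5 | data) = (5/84) / (25/168) = 2/5.

0.4000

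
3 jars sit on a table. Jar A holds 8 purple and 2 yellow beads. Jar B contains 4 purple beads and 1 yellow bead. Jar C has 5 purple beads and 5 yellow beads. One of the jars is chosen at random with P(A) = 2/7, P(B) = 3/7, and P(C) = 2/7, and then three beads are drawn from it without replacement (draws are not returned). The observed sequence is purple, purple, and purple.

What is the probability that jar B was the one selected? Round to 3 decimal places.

Under each hypothesis, the probability of the observed sequence is: P(data | jar A) = (8/10)(7/9)(6/8) = 7/15; P(data | jar B) = (4/5)(3/4)(2/3) = 2/5; P(data | jar C) = (5/10)(4/9)(3/8) = 1/12.
Weighting by the prior gives 2/7 · 7/15 = 2/15, 3/7 · 2/5 = 6/35, 2/7 · 1/12 = 1/42; with total 23/70.
So P(jar B | data) = (6/35) / (23/70) = 12/23.

0.522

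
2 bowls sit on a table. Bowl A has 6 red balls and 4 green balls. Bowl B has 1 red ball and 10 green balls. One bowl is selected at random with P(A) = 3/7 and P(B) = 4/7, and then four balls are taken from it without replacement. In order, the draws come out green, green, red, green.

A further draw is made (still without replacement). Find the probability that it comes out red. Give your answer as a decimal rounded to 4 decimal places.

0.1590

The likelihood of the observed sequence under each hypothesis: P(data | bowl A) = (4/10)(3/9)(6/8)(2/7) = 0.028571; P(data | bowl B) = (10/11)(9/10)(1/9)(8/8) = 0.090909.
Multiplying each by its prior: 3/7 · 0.028571 = 0.012245, 4/7 · 0.090909 = 0.051948; these sum to 0.064193.
Normalising, the posterior is P(bowl A | data) = 0.19075, P(bowl B | data) = 0.80925.
The predictive probability is P(red next | data) = (5/6)(0.19075) + (0)(0.80925) = 0.15896.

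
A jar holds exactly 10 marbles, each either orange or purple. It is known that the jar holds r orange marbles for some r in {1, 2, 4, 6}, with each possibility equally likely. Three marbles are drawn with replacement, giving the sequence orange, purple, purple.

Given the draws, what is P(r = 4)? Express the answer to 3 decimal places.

0.321

For each hypothesis, P(data | H) works out to: P(data | r = 1) = (1/10)(9/10)(9/10) = 0.081; P(data | r = 2) = (2/10)(8/10)(8/10) = 0.128; P(data | r = 4) = (4/10)(6/10)(6/10) = 0.144; P(data | r = 6) = (6/10)(4/10)(4/10) = 0.096.
The prior-weighted likelihoods are 1/4 · 0.081 = 0.02025, 1/4 · 0.128 = 0.032, 1/4 · 0.144 = 0.036, 1/4 · 0.096 = 0.024; summing to 0.11225.
Therefore the posterior P(r = 4 | data) = (0.036) / (0.11225) = 0.32071.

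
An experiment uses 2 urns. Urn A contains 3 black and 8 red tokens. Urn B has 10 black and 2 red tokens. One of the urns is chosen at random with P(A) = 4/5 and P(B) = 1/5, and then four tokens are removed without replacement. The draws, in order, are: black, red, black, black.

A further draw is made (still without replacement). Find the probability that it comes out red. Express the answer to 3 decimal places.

0.271

Compute the likelihood of the observed sequence for each case: P(data | urn A) = (3/11)(8/10)(2/9)(1/8) = 1/165; P(data | urn B) = (10/12)(2/11)(9/10)(8/9) = 4/33.
Multiplying each by its prior: 4/5 · 1/165 = 4/825, 1/5 · 4/33 = 4/165; with total 8/275.
The posterior is then P(urn A | data) = 1/6, P(urn B | data) = 5/6.
Averaging over the posterior, P(red next | data) = (1)(1/6) + (1/8)(5/6) = 13/48.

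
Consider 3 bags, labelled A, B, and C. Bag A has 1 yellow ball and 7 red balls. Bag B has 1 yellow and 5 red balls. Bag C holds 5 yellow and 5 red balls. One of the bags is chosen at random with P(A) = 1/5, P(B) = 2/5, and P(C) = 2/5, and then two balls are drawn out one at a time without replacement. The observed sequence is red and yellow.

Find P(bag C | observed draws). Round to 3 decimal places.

0.548

The likelihood of the observed sequence under each hypothesis: P(data | bag A) = (7/8)(1/7) = 1/8; P(data | bag B) = (5/6)(1/5) = 1/6; P(data | bag C) = (5/10)(5/9) = 5/18.
Multiplying each by its prior: 1/5 · 1/8 = 1/40, 2/5 · 1/6 = 1/15, 2/5 · 5/18 = 1/9; these sum to 73/360.
By Bayes' rule, P(bag C | data) = (1/9) / (73/360) = 40/73.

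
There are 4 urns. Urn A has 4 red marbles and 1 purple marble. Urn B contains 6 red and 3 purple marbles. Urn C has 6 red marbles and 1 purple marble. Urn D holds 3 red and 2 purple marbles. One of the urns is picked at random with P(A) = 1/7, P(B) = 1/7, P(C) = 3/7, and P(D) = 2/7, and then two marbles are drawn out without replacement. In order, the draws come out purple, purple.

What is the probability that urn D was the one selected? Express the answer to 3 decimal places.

The likelihood of the observed sequence under each hypothesis: P(data | urn A) = (1/5)(0/4) = 0; P(data | urn B) = (3/9)(2/8) = 1/12; P(data | urn C) = (1/7)(0/6) = 0; P(data | urn D) = (2/5)(1/4) = 1/10.
Weighting by the prior gives 1/7 · 0 = 0, 1/7 · 1/12 = 1/84, 3/7 · 0 = 0, 2/7 · 1/10 = 1/35; with total 17/420.
By Bayes' rule, P(urn D | data) = (1/35) / (17/420) = 12/17.

0.706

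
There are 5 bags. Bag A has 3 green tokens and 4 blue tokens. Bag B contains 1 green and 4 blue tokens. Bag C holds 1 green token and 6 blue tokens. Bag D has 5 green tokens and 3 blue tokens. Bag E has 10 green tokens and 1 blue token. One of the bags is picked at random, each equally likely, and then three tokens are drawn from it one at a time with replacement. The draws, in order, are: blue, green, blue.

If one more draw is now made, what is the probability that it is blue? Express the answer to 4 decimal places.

Compute the likelihood of the observed sequence for each case: P(data | bag A) = (4/7)(3/7)(4/7) = 0.13994; P(data | bag B) = (4/5)(1/5)(4/5) = 0.128; P(data | bag C) = (6/7)(1/7)(6/7) = 0.10496; P(data | bag D) = (3/8)(5/8)(3/8) = 0.087891; P(data | bag E) = (1/11)(10/11)(1/11) = 0.0075131.
Multiplying each by its prior: 1/5 · 0.13994 = 0.027988, 1/5 · 0.128 = 0.0256, 1/5 · 0.10496 = 0.020991, 1/5 · 0.087891 = 0.017578, 1/5 · 0.0075131 = 0.0015026; with total 0.09366.
Normalising, the posterior is P(bag A | data) = 0.29883, P(bag B | data) = 0.27333, P(bag C | data) = 0.22412, P(bag D | data) = 0.18768, P(bag E | data) = 0.016043.
Averaging over the posterior, P(blue next | data) = (4/7)(0.29883) + (4/5)(0.27333) + (6/7)(0.22412) + (3/8)(0.18768) + (1/11)(0.016043) = 0.65336.

0.6534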